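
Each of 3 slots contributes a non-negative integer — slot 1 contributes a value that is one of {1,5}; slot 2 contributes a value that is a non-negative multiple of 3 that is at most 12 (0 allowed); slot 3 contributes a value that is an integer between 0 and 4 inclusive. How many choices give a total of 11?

4

The generating function for the choices is (t + t⁵)·(1 + t³ + t⁶ + t⁹ + t¹²)·(1 + t + t² + t³ + t⁴); the count is [t¹¹].
(t + t⁵) has coefficients 0,1,0,0,0,1 for degrees 0…5.
(1 + t³ + t⁶ + t⁹ + t¹²) has coefficients 1,0,0,1,0,0,1,0,0,1,0,0 for degrees 0…11.
Finally multiplying by (1 + t + t² + t³ + t⁴), the product of all factors after the first has coefficients 1,1,1,2,2,1,2,2,1,2,2,1 for degrees 0…11.
[t¹¹] = 1·2 + 1·2 = 4.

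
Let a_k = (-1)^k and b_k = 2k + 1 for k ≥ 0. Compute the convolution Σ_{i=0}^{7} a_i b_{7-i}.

8

Write out a_i and b_{7-i} for i = 0,…,7 and sum the products.
Σ = 1·15 − 1·13 + 1·11 − 1·9 + 1·7 − 1·5 + 1·3 − 1·1 = 8.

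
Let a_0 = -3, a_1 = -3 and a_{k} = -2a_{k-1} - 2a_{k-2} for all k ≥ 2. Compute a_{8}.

-48

The ordinary generating function has denominator 1 + 2t + 2t^2.
Iterating the recurrence: a_0,…,a_{8} = -3, -3, 12, -18, 12, 12, -48, 72, -48.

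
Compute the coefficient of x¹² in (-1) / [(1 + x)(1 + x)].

The denominator gives the recurrence a_n = −2a_(n−1) − a_(n−2) for n ≥ 2; the numerator fixes a_0 = -1, a_1 = 2.
Iterating: -1, 2, -3, 4, -5, 6, -7, 8, -9, 10, -11, 12, -13, so a_12 = -13.

-13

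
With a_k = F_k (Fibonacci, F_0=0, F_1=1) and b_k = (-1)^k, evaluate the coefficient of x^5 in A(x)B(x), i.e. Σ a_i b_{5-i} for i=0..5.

4

The convolution is the t^5 coefficient of A(t)B(t).
Σ = 0·(-1) + 1·1 + 1·(-1) + 2·1 + 3·(-1) + 5·1 = 4.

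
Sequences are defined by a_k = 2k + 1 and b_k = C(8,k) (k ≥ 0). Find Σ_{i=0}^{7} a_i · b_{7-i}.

1793

This is [x^7] in the product of the two ordinary generating functions.
Σ = 1·8 + 3·28 + 5·56 + 7·70 + 9·56 + 11·28 + 13·8 + 15·1 = 1793.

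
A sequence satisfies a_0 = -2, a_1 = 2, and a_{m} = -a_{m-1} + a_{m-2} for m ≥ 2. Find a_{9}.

110

The ordinary generating function has denominator 1 + x - x^2.
Iterating the recurrence: a_0,…,a_{9} = -2, 2, -4, 6, -10, 16, -26, 42, -68, 110.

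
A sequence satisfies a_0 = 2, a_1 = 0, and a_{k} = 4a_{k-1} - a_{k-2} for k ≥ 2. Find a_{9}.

The ordinary generating function has denominator 1 - 4x + x^2.
Iterating the recurrence: a_0,…,a_{9} = 2, 0, -2, -8, -30, -112, -418, -1560, -5822, -21728.

-21728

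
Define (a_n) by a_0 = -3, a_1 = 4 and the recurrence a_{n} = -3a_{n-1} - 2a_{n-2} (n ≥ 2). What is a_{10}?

-1026

The ordinary generating function has denominator 1 + 3t + 2t^2.
Iterating the recurrence: a_0,…,a_{10} = -3, 4, -6, 10, -18, 34, -66, 130, -258, 514, -1026.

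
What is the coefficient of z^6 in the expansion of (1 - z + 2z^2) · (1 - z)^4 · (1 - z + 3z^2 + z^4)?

(1 - z + 2z^2) has coefficients 1,-1,2 for degrees 0…2.
(1 - z)^4 has coefficients 1,-4,6,-4,1,0,0 for degrees 0…6.
Finally multiplying by (1 - z + 3z^2 + z^4), the product of all factors after the first has coefficients 1,-5,13,-22,24,-17,9 for degrees 0…6.
[z^6] = 1·9 − 1·(-17) + 2·24 = 74.

74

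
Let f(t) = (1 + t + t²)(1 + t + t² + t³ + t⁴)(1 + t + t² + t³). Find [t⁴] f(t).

(1 + t + t²) has coefficients 1,1,1 for degrees 0…2.
(1 + t + t² + t³ + t⁴) has coefficients 1,1,1,1,1 for degrees 0…4.
Finally multiplying by (1 + t + t² + t³), the product of all factors after the first has coefficients 1,2,3,4,4 for degrees 0…4.
[t⁴] = 1·4 + 1·4 + 1·3 = 11.

11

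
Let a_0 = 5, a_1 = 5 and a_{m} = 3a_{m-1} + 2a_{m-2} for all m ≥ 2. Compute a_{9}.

174605

The ordinary generating function has denominator 1 - 3y - 2y^2.
Iterating the recurrence: a_0,…,a_{9} = 5, 5, 25, 85, 305, 1085, 3865, 13765, 49025, 174605.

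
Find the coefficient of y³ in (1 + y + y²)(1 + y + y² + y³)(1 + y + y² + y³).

(1 + y + y²) has coefficients 1,1,1 for degrees 0…2.
(1 + y + y² + y³) has coefficients 1,1,1,1 for degrees 0…3.
Finally multiplying by (1 + y + y² + y³), the product of all factors after the first has coefficients 1,2,3,4 for degrees 0…3.
[y³] = 1·4 + 1·3 + 1·2 = 9.

9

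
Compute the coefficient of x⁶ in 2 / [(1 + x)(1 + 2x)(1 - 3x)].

758

The denominator gives the recurrence a_n = 7a_(n−2) + 6a_(n−3) for n ≥ 3; the numerator fixes a_0 = 2, a_1 = 0, a_2 = 14.
Iterating: 2, 0, 14, 12, 98, 168, 758, so a_6 = 758.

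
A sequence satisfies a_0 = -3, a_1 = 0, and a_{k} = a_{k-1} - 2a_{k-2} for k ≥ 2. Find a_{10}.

-102

The ordinary generating function has denominator 1 - y + 2y^2.
Iterating the recurrence: a_0,…,a_{10} = -3, 0, 6, 6, -6, -18, -6, 30, 42, -18, -102.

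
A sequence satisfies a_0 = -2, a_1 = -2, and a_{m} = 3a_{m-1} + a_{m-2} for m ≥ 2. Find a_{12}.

The ordinary generating function has denominator 1 - 3t - t^2.
Iterating the recurrence: a_0,…,a_{12} = -2, -2, -8, -26, -86, -284, -938, -3098, -10232, -33794, -111614, -368636, -1217522.

-1217522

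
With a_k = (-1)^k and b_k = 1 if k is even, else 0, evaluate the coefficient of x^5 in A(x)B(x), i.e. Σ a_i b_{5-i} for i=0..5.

-3

Write out a_i and b_{5-i} for i = 0,…,5 and sum the products.
Σ = 1·0 − 1·1 + 1·0 − 1·1 + 1·0 − 1·1 = -3.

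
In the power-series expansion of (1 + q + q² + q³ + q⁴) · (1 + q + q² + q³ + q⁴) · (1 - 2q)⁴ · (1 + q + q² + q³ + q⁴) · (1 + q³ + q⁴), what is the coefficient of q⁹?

(1 + q + q² + q³ + q⁴) has coefficients 1,1,1,1,1 for degrees 0…4.
(1 + q + q² + q³ + q⁴) has coefficients 1,1,1,1,1,0,0,0,0,0 for degrees 0…9.
Multiplying by (1 - 2q)⁴ gives running coefficients 1,-7,17,-15,1,0,8,-16,16,0 for degrees 0…9.
Multiplying by (1 + q + q² + q³ + q⁴) gives running coefficients 1,-6,11,-4,-3,-4,11,-22,9,8 for degrees 0…9.
Finally multiplying by (1 + q³ + q⁴), the product of all factors after the first has coefficients 1,-6,11,-3,-8,1,18,-29,2,15 for degrees 0…9.
[q⁹] = 1·15 + 1·2 + 1·(-29) + 1·18 + 1·1 = 7.

7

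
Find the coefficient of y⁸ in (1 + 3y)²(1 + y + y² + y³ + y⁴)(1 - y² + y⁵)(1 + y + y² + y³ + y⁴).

8

(1 + 3y)² has coefficients 1,6,9 for degrees 0…2.
(1 + y + y² + y³ + y⁴) has coefficients 1,1,1,1,1,0,0,0,0 for degrees 0…8.
Multiplying by (1 - y² + y⁵) gives running coefficients 1,1,0,0,0,0,0,1,1 for degrees 0…8.
Finally multiplying by (1 + y + y² + y³ + y⁴), the product of all factors after the first has coefficients 1,2,2,2,2,1,0,1,2 for degrees 0…8.
[y⁸] = 1·2 + 6·1 + 9·0 = 8.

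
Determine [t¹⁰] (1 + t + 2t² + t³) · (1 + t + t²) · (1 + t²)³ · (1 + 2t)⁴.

(1 + t + 2t² + t³) has coefficients 1,1,2,1 for degrees 0…3.
(1 + t + t²) has coefficients 1,1,1,0,0,0,0,0,0,0,0 for degrees 0…10.
Multiplying by (1 + t²)³ gives running coefficients 1,1,4,3,6,3,4,1,1,0,0 for degrees 0…10.
Finally multiplying by (1 + 2t)⁴, the product of all factors after the first has coefficients 1,9,36,91,174,267,332,345,297,208,120 for degrees 0…10.
[t¹⁰] = 1·120 + 1·208 + 2·297 + 1·345 = 1267.

1267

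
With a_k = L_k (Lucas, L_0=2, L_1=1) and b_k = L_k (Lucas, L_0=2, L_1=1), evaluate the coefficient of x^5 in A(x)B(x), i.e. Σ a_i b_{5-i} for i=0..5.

Write out a_i and b_{5-i} for i = 0,…,5 and sum the products.
Σ = 2·11 + 1·7 + 3·4 + 4·3 + 7·1 + 11·2 = 82.

82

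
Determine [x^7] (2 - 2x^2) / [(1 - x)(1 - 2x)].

384

The denominator gives the recurrence a_n = 3a_(n−1) − 2a_(n−2) for n ≥ 3; the numerator fixes a_0 = 2, a_1 = 6, a_2 = 12.
Iterating: 2, 6, 12, 24, 48, 96, 192, 384, so a_7 = 384.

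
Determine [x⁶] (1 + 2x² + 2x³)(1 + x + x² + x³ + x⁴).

4

(1 + 2x² + 2x³) has coefficients 1,0,2,2 for degrees 0…3.
(1 + x + x² + x³ + x⁴) has coefficients 1,1,1,1,1,0,0 for degrees 0…6.
[x⁶] = 1·0 + 2·1 + 2·1 = 4.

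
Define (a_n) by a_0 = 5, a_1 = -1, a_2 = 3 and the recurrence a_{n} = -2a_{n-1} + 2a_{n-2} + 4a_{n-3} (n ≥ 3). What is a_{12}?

-13792

The ordinary generating function has denominator 1 + 2z - 2z^2 - 4z^3.
Iterating the recurrence: a_0,…,a_{12} = 5, -1, 3, 12, -22, 80, -156, 384, -760, 1664, -3312, 6912, -13792.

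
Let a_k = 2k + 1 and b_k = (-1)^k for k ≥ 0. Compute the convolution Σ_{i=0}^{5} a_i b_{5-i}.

The convolution is the x^5 coefficient of A(x)B(x).
Σ = 1·(-1) + 3·1 + 5·(-1) + 7·1 + 9·(-1) + 11·1 = 6.

6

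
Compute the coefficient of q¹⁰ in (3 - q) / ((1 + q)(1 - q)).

The denominator gives the recurrence a_n = a_(n−2) for n ≥ 2; the numerator fixes a_0 = 3, a_1 = -1.
Iterating: 3, -1, 3, -1, 3, -1, 3, -1, 3, -1, 3, so a_10 = 3.

3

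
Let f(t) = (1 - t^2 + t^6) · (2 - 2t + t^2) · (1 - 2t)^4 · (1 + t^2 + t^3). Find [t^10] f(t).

(1 - t^2 + t^6) has coefficients 1,0,-1,0,0,0,1 for degrees 0…6.
(2 - 2t + t^2) has coefficients 2,-2,1,0,0,0,0,0,0,0,0 for degrees 0…10.
Multiplying by (1 - 2t)^4 gives running coefficients 2,-18,65,-120,120,-64,16,0,0,0,0 for degrees 0…10.
Finally multiplying by (1 + t^2 + t^3), the product of all factors after the first has coefficients 2,-18,67,-136,167,-119,16,56,-48,16,0 for degrees 0…10.
[t^10] = 1·0 − 1·(-48) + 1·167 = 215.

215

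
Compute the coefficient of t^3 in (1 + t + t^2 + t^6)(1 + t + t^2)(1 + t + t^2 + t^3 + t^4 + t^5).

(1 + t + t^2 + t^6) has coefficients 1,1,1,0 for degrees 0…3.
(1 + t + t^2) has coefficients 1,1,1,0 for degrees 0…3.
Finally multiplying by (1 + t + t^2 + t^3 + t^4 + t^5), the product of all factors after the first has coefficients 1,2,3,3 for degrees 0…3.
[t^3] = 1·3 + 1·3 + 1·2 = 8.

8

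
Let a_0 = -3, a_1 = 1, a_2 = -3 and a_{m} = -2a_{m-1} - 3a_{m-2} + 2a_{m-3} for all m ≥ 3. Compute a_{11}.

-2675

The ordinary generating function has denominator 1 + 2q + 3q^2 - 2q^3.
Iterating the recurrence: a_0,…,a_{11} = -3, 1, -3, -3, 17, -31, 5, 117, -311, 281, 605, -2675.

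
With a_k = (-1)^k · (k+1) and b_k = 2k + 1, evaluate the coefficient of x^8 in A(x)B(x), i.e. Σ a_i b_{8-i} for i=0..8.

This is [x^8] in the product of the two ordinary generating functions.
Σ = 1·17 − 2·15 + 3·13 − 4·11 + 5·9 − 6·7 + 7·5 − 8·3 + 9·1 = 5.

5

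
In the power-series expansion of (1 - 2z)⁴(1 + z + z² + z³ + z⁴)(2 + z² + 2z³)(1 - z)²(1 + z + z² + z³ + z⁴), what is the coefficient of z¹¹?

80

(1 - 2z)⁴ has coefficients 1,-8,24,-32,16 for degrees 0…4.
(1 + z + z² + z³ + z⁴) has coefficients 1,1,1,1,1,0,0,0,0,0,0,0 for degrees 0…11.
Multiplying by (2 + z² + 2z³) gives running coefficients 2,2,3,5,5,3,3,2,0,0,0,0 for degrees 0…11.
Multiplying by (1 - z)² gives running coefficients 2,-2,1,1,-2,-2,2,-1,-1,2,0,0 for degrees 0…11.
Finally multiplying by (1 + z + z² + z³ + z⁴), the product of all factors after the first has coefficients 2,0,1,2,0,-4,0,-2,-4,0,2,0 for degrees 0…11.
[z¹¹] = 1·0 − 8·2 + 24·0 − 32·(-4) + 16·(-2) = 80.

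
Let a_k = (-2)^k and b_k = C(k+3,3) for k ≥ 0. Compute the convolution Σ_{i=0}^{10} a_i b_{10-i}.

This is [x^10] in the product of the two ordinary generating functions.
Σ = 1·286 − 2·220 + 4·165 − 8·120 + 16·84 − 32·56 + 64·35 − 128·20 + 256·10 − 512·4 + 1024·1 = 314.

314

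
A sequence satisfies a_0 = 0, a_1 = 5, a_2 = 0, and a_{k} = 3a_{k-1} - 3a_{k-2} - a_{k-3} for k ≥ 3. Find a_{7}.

The ordinary generating function has denominator 1 - 3q + 3q^2 + q^3.
Iterating the recurrence: a_0,…,a_{7} = 0, 5, 0, -15, -50, -105, -150, -85.

-85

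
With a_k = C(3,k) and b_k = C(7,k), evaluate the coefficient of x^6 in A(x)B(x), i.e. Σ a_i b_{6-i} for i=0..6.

210

This is [x^6] in the product of the two ordinary generating functions.
Σ = 1·7 + 3·21 + 3·35 + 1·35 + 0·21 + 0·7 + 0·1 = 210.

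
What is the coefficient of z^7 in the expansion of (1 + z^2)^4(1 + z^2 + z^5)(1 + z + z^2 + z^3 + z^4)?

(1 + z^2)^4 has coefficients 1,0,4,0,6,0,4,0 for degrees 0…7.
(1 + z^2 + z^5) has coefficients 1,0,1,0,0,1,0,0 for degrees 0…7.
Finally multiplying by (1 + z + z^2 + z^3 + z^4), the product of all factors after the first has coefficients 1,1,2,2,2,2,2,1 for degrees 0…7.
[z^7] = 1·1 + 4·2 + 6·2 + 4·1 = 25.

25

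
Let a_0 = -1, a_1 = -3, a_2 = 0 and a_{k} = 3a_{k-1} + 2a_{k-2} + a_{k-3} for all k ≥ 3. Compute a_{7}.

-1135

The ordinary generating function has denominator 1 - 3q - 2q^2 - q^3.
Iterating the recurrence: a_0,…,a_{7} = -1, -3, 0, -7, -24, -86, -313, -1135.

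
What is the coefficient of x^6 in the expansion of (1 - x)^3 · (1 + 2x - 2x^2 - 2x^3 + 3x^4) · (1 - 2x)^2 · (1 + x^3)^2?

118

(1 - x)^3 has coefficients 1,-3,3,-1 for degrees 0…3.
(1 + 2x - 2x^2 - 2x^3 + 3x^4) has coefficients 1,2,-2,-2,3,0,0 for degrees 0…6.
Multiplying by (1 - 2x)^2 gives running coefficients 1,-2,-6,14,3,-20,12 for degrees 0…6.
Finally multiplying by (1 + x^3)^2, the product of all factors after the first has coefficients 1,-2,-6,16,-1,-32,41 for degrees 0…6.
[x^6] = 1·41 − 3·(-32) + 3·(-1) − 1·16 = 118.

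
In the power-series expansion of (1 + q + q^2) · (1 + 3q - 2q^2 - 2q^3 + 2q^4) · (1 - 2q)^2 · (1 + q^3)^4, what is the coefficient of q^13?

(1 + q + q^2) has coefficients 1,1,1 for degrees 0…2.
(1 + 3q - 2q^2 - 2q^3 + 2q^4) has coefficients 1,3,-2,-2,2,0,0,0,0,0,0,0,0,0 for degrees 0…13.
Multiplying by (1 - 2q)^2 gives running coefficients 1,-1,-10,18,2,-16,8,0,0,0,0,0,0,0 for degrees 0…13.
Finally multiplying by (1 + q^3)^4, the product of all factors after the first has coefficients 1,-1,-10,22,-2,-56,86,2,-124,144,8,-136,121,7 for degrees 0…13.
[q^13] = 1·7 + 1·121 + 1·(-136) = -8.

-8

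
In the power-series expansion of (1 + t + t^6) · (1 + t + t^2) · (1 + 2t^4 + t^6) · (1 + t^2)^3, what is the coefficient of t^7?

(1 + t + t^6) has coefficients 1,1,0,0,0,0,1 for degrees 0…6.
(1 + t + t^2) has coefficients 1,1,1,0,0,0,0,0 for degrees 0…7.
Multiplying by (1 + 2t^4 + t^6) gives running coefficients 1,1,1,0,2,2,3,1 for degrees 0…7.
Finally multiplying by (1 + t^2)^3, the product of all factors after the first has coefficients 1,1,4,3,8,5,13,8 for degrees 0…7.
[t^7] = 1·8 + 1·13 + 1·1 = 22.

22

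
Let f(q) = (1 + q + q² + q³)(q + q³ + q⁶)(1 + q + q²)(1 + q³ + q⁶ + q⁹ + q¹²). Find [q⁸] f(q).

11

(1 + q + q² + q³) has coefficients 1,1,1,1 for degrees 0…3.
(q + q³ + q⁶) has coefficients 0,1,0,1,0,0,1,0,0 for degrees 0…8.
Multiplying by (1 + q + q²) gives running coefficients 0,1,1,2,1,1,1,1,1 for degrees 0…8.
Finally multiplying by (1 + q³ + q⁶ + q⁹ + q¹²), the product of all factors after the first has coefficients 0,1,1,2,2,2,3,3,3 for degrees 0…8.
[q⁸] = 1·3 + 1·3 + 1·3 + 1·2 = 11.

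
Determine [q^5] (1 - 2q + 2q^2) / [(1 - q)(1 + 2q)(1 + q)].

-104

Partial fractions give a closed form: a_n = (1/6)·1^n + (10/3)·(-2)^n + (-5/2)·(-1)^n.
At n = 5: a_5 = -104.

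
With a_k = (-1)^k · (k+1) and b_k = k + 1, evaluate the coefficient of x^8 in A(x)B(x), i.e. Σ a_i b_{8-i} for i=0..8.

The convolution is the x^8 coefficient of A(x)B(x).
Σ = 1·9 − 2·8 + 3·7 − 4·6 + 5·5 − 6·4 + 7·3 − 8·2 + 9·1 = 5.

5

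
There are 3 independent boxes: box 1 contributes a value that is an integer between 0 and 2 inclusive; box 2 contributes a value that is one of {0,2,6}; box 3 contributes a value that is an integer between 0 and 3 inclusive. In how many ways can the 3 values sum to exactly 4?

The generating function for the choices is (1 + q + q²)·(1 + q² + q⁶)·(1 + q + q² + q³); the count is [q⁴].
(1 + q + q²) has coefficients 1,1,1 for degrees 0…2.
(1 + q² + q⁶) has coefficients 1,0,1,0,0 for degrees 0…4.
Finally multiplying by (1 + q + q² + q³), the product of all factors after the first has coefficients 1,1,2,2,1 for degrees 0…4.
[q⁴] = 1·1 + 1·2 + 1·2 = 5.

5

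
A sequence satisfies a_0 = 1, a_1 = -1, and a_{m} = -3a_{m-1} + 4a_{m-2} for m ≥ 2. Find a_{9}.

-104857

The ordinary generating function has denominator 1 + 3t - 4t^2.
Iterating the recurrence: a_0,…,a_{9} = 1, -1, 7, -25, 103, -409, 1639, -6553, 26215, -104857.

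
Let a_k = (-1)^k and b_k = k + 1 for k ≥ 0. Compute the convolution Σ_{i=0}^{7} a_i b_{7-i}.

Write out a_i and b_{7-i} for i = 0,…,7 and sum the products.
Σ = 1·8 − 1·7 + 1·6 − 1·5 + 1·4 − 1·3 + 1·2 − 1·1 = 4.

4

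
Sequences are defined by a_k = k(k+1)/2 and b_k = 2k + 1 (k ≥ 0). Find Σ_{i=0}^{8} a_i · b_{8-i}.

540

Write out a_i and b_{8-i} for i = 0,…,8 and sum the products.
Σ = 0·17 + 1·15 + 3·13 + 6·11 + 10·9 + 15·7 + 21·5 + 28·3 + 36·1 = 540.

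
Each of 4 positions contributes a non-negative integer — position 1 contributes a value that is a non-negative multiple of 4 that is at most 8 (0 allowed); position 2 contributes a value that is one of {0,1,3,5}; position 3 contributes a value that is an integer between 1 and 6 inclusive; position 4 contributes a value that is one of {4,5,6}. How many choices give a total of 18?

The generating function for the choices is (1 + y⁴ + y⁸)·(1 + y + y³ + y⁵)·(y + y² + y³ + y⁴ + y⁵ + y⁶)·(y⁴ + y⁵ + y⁶); the count is [y¹⁸].
(1 + y⁴ + y⁸) has coefficients 1,0,0,0,1,0,0,0,1 for degrees 0…8.
(1 + y + y³ + y⁵) has coefficients 1,1,0,1,0,1,0,0,0,0,0,0,0,0,0,0,0,0,0 for degrees 0…18.
Multiplying by (y + y² + y³ + y⁴ + y⁵ + y⁶) gives running coefficients 0,1,2,2,3,3,4,3,2,2,1,1,0,0,0,0,0,0,0 for degrees 0…18.
Finally multiplying by (y⁴ + y⁵ + y⁶), the product of all factors after the first has coefficients 0,0,0,0,0,1,3,5,7,8,10,10,9,7,5,4,2,1,0 for degrees 0…18.
[y¹⁸] = 1·0 + 1·5 + 1·10 = 15.

15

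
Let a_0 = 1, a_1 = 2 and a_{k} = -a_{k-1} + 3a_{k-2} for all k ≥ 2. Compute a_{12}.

-4271

The ordinary generating function has denominator 1 + x - 3x^2.
Iterating the recurrence: a_0,…,a_{12} = 1, 2, 1, 5, -2, 17, -23, 74, -143, 365, -794, 1889, -4271.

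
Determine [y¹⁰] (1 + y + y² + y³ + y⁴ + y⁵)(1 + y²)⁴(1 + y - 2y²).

(1 + y + y² + y³ + y⁴ + y⁵) has coefficients 1,1,1,1,1,1 for degrees 0…5.
(1 + y²)⁴ has coefficients 1,0,4,0,6,0,4,0,1,0,0 for degrees 0…10.
Finally multiplying by (1 + y - 2y²), the product of all factors after the first has coefficients 1,1,2,4,-2,6,-8,4,-7,1,-2 for degrees 0…10.
[y¹⁰] = 1·(-2) + 1·1 + 1·(-7) + 1·4 + 1·(-8) + 1·6 = -6.

-6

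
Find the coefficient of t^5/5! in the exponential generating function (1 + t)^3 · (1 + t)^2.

The EGF product rule gives c_5 = Σ_{k_1+k_2=5} C(5; k_1,k_2) · ∏ g_i(k_i), where (1+t)^3 gives the falling factorial (3)_k; (1+t)^2 gives the falling factorial (2)_k.
g_1(k) for k = 0…5: 1, 3, 6, 6, 0, 0.
g_2(k) for k = 0…5: 1, 2, 2, 0, 0, 0.
c_5 = Σ_k C(5,k)·g_1(k)·g_2(5−k) = 10·6·2 = 120.

120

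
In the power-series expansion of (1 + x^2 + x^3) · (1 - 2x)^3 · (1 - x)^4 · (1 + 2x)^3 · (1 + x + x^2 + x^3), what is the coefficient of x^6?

(1 + x^2 + x^3) has coefficients 1,0,1,1 for degrees 0…3.
(1 - 2x)^3 has coefficients 1,-6,12,-8,0,0,0 for degrees 0…6.
Multiplying by (1 - x)^4 gives running coefficients 1,-10,42,-96,129,-102,44 for degrees 0…6.
Multiplying by (1 + 2x)^3 gives running coefficients 1,-4,-6,44,-23,-144,212 for degrees 0…6.
Finally multiplying by (1 + x + x^2 + x^3), the product of all factors after the first has coefficients 1,-3,-9,35,11,-129,89 for degrees 0…6.
[x^6] = 1·89 + 1·11 + 1·35 = 135.

135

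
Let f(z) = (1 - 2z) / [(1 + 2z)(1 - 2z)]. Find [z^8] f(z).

256

Partial fractions give a closed form: a_n = (1)·(-2)^n.
At n = 8: a_8 = 256.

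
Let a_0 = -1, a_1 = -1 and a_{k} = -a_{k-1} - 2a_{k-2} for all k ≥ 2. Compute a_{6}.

3

The ordinary generating function has denominator 1 + q + 2q^2.
Iterating the recurrence: a_0,…,a_{6} = -1, -1, 3, -1, -5, 7, 3.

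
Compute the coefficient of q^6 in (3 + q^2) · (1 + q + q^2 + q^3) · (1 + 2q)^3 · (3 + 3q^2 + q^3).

(3 + q^2) has coefficients 3,0,1 for degrees 0…2.
(1 + q + q^2 + q^3) has coefficients 1,1,1,1,0,0,0 for degrees 0…6.
Multiplying by (1 + 2q)^3 gives running coefficients 1,7,19,27,26,20,8 for degrees 0…6.
Finally multiplying by (3 + 3q^2 + q^3), the product of all factors after the first has coefficients 3,21,60,103,142,160,129 for degrees 0…6.
[q^6] = 3·129 + 1·142 = 529.

529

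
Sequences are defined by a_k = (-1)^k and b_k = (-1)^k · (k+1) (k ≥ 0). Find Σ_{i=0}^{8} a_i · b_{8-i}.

45

Write out a_i and b_{8-i} for i = 0,…,8 and sum the products.
Σ = 1·9 − 1·(-8) + 1·7 − 1·(-6) + 1·5 − 1·(-4) + 1·3 − 1·(-2) + 1·1 = 45.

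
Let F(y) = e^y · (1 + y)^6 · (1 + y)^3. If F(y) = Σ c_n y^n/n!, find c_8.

The EGF product rule gives c_8 = Σ_{k_1+k_2+k_3=8} C(8; k_1,k_2,k_3) · ∏ g_i(k_i), where e^y gives (1)^k; (1+y)^6 gives the falling factorial (6)_k; (1+y)^3 gives the falling factorial (3)_k.
g_1(k) for k = 0…8: 1, 1, 1, 1, 1, 1, 1, 1, 1.
g_2(k) for k = 0…8: 1, 6, 30, 120, 360, 720, 720, 0, 0.
g_3(k) for k = 0…8: 1, 3, 6, 6, 0, 0, 0, 0, 0.
First combine the last two factors: h(k) = Σ_j C(k,j)·g_2(j)·g_3(k−j) for k = 0…8: 1, 9, 72, 504, 3024, 15120, 60480, 181440, 362880.
c_8 = Σ_k C(8,k)·g_1(k)·h(8−k) = 1·1·362880 + 8·1·181440 + 28·1·60480 + 56·1·15120 + 70·1·3024 + 56·1·504 + 28·1·72 + 8·1·9 + 1·1·1 = 362880 + 1451520 + 1693440 + 846720 + 211680 + 28224 + 2016 + 72 + 1 = 4596553.

4596553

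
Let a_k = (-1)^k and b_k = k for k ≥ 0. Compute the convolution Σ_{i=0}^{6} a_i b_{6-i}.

3

The convolution is the x^6 coefficient of A(x)B(x).
Σ = 1·6 − 1·5 + 1·4 − 1·3 + 1·2 − 1·1 + 1·0 = 3.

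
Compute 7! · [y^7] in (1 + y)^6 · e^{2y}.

261536

The EGF product rule gives c_7 = Σ_{k_1+k_2=7} C(7; k_1,k_2) · ∏ g_i(k_i), where (1+y)^6 gives the falling factorial (6)_k; e^{2y} gives (2)^k.
g_1(k) for k = 0…7: 1, 6, 30, 120, 360, 720, 720, 0.
g_2(k) for k = 0…7: 1, 2, 4, 8, 16, 32, 64, 128.
c_7 = Σ_k C(7,k)·g_1(k)·g_2(7−k) = 1·1·128 + 7·6·64 + 21·30·32 + 35·120·16 + 35·360·8 + 21·720·4 + 7·720·2 = 128 + 2688 + 20160 + 67200 + 100800 + 60480 + 10080 = 261536.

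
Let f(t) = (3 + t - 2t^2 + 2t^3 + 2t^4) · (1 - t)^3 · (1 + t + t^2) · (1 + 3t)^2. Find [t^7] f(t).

(3 + t - 2t^2 + 2t^3 + 2t^4) has coefficients 3,1,-2,2,2 for degrees 0…4.
(1 - t)^3 has coefficients 1,-3,3,-1,0,0,0,0 for degrees 0…7.
Multiplying by (1 + t + t^2) gives running coefficients 1,-2,1,-1,2,-1,0,0 for degrees 0…7.
Finally multiplying by (1 + 3t)^2, the product of all factors after the first has coefficients 1,4,-2,-13,5,2,12,-9 for degrees 0…7.
[t^7] = 3·(-9) + 1·12 − 2·2 + 2·5 + 2·(-13) = -35.

-35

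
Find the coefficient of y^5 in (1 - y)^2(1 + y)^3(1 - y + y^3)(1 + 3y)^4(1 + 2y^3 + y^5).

-121

(1 - y)^2 has coefficients 1,-2,1 for degrees 0…2.
(1 + y)^3 has coefficients 1,3,3,1,0,0 for degrees 0…5.
Multiplying by (1 - y + y^3) gives running coefficients 1,2,0,-1,2,3 for degrees 0…5.
Multiplying by (1 + 3y)^4 gives running coefficients 1,14,78,215,287,135 for degrees 0…5.
Finally multiplying by (1 + 2y^3 + y^5), the product of all factors after the first has coefficients 1,14,78,217,315,292 for degrees 0…5.
[y^5] = 1·292 − 2·315 + 1·217 = -121.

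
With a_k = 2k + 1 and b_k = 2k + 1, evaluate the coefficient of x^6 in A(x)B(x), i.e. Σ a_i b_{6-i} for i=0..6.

This is [x^6] in the product of the two ordinary generating functions.
Σ = 1·13 + 3·11 + 5·9 + 7·7 + 9·5 + 11·3 + 13·1 = 231.

231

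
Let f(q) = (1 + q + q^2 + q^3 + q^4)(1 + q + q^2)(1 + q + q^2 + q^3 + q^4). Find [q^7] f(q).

(1 + q + q^2 + q^3 + q^4) has coefficients 1,1,1,1,1 for degrees 0…4.
(1 + q + q^2) has coefficients 1,1,1,0,0,0,0,0 for degrees 0…7.
Finally multiplying by (1 + q + q^2 + q^3 + q^4), the product of all factors after the first has coefficients 1,2,3,3,3,2,1,0 for degrees 0…7.
[q^7] = 1·0 + 1·1 + 1·2 + 1·3 + 1·3 = 9.

9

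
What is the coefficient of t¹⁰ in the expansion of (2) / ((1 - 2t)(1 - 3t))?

350198

The denominator gives the recurrence a_n = 5a_(n−1) − 6a_(n−2) for n ≥ 2; the numerator fixes a_0 = 2, a_1 = 10.
Iterating: 2, 10, 38, 130, 422, 1330, 4118, 12610, 38342, 116050, 350198, so a_10 = 350198.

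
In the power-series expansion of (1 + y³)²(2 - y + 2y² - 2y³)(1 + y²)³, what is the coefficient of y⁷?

(1 + y³)² has coefficients 1,0,0,2,0,0,1 for degrees 0…6.
(2 - y + 2y² - 2y³) has coefficients 2,-1,2,-2,0,0,0,0 for degrees 0…7.
Finally multiplying by (1 + y²)³, the product of all factors after the first has coefficients 2,-1,8,-5,12,-9,8,-7 for degrees 0…7.
[y⁷] = 1·(-7) + 2·12 + 1·(-1) = 16.

16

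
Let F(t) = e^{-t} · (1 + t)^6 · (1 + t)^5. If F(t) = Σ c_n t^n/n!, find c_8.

The EGF product rule gives c_8 = Σ_{k_1+k_2+k_3=8} C(8; k_1,k_2,k_3) · ∏ g_i(k_i), where e^{-t} gives (-1)^k; (1+t)^6 gives the falling factorial (6)_k; (1+t)^5 gives the falling factorial (5)_k.
g_1(k) for k = 0…8: 1, -1, 1, -1, 1, -1, 1, -1, 1.
g_2(k) for k = 0…8: 1, 6, 30, 120, 360, 720, 720, 0, 0.
g_3(k) for k = 0…8: 1, 5, 20, 60, 120, 120, 0, 0, 0.
First combine the last two factors: h(k) = Σ_j C(k,j)·g_2(j)·g_3(k−j) for k = 0…8: 1, 11, 110, 990, 7920, 55440, 332640, 1663200, 6652800.
c_8 = Σ_k C(8,k)·g_1(k)·h(8−k) = 1·1·6652800 + 8·(-1)·1663200 + 28·1·332640 + 56·(-1)·55440 + 70·1·7920 + 56·(-1)·990 + 28·1·110 + 8·(-1)·11 + 1·1·1 = 6652800 − 13305600 + 9313920 − 3104640 + 554400 − 55440 + 3080 − 88 + 1 = 58433.

58433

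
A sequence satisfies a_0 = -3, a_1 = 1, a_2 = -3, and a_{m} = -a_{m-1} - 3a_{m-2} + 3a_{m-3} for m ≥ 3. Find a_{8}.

93

The ordinary generating function has denominator 1 + t + 3t^2 - 3t^3.
Iterating the recurrence: a_0,…,a_{8} = -3, 1, -3, -9, 21, -3, -87, 159, 93.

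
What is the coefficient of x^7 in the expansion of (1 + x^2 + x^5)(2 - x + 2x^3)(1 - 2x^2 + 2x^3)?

-8

(1 + x^2 + x^5) has coefficients 1,0,1,0,0,1 for degrees 0…5.
(2 - x + 2x^3) has coefficients 2,-1,0,2,0,0,0,0 for degrees 0…7.
Finally multiplying by (1 - 2x^2 + 2x^3), the product of all factors after the first has coefficients 2,-1,-4,8,-2,-4,4,0 for degrees 0…7.
[x^7] = 1·0 + 1·(-4) + 1·(-4) = -8.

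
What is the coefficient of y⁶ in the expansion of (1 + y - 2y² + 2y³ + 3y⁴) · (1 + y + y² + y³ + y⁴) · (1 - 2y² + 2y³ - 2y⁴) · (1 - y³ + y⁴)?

(1 + y - 2y² + 2y³ + 3y⁴) has coefficients 1,1,-2,2,3 for degrees 0…4.
(1 + y + y² + y³ + y⁴) has coefficients 1,1,1,1,1,0,0 for degrees 0…6.
Multiplying by (1 - 2y² + 2y³ - 2y⁴) gives running coefficients 1,1,-1,1,-1,-2,-2 for degrees 0…6.
Finally multiplying by (1 - y³ + y⁴), the product of all factors after the first has coefficients 1,1,-1,0,-1,0,-4 for degrees 0…6.
[y⁶] = 1·(-4) + 1·0 − 2·(-1) + 2·0 + 3·(-1) = -5.

-5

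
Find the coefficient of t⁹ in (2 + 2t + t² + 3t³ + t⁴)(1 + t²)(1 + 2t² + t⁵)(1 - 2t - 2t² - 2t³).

-44

(2 + 2t + t² + 3t³ + t⁴) has coefficients 2,2,1,3,1 for degrees 0…4.
(1 + t²) has coefficients 1,0,1,0,0,0,0,0,0,0 for degrees 0…9.
Multiplying by (1 + 2t² + t⁵) gives running coefficients 1,0,3,0,2,1,0,1,0,0 for degrees 0…9.
Finally multiplying by (1 - 2t - 2t² - 2t³), the product of all factors after the first has coefficients 1,-2,1,-8,-4,-9,-6,-5,-4,-2 for degrees 0…9.
[t⁹] = 2·(-2) + 2·(-4) + 1·(-5) + 3·(-6) + 1·(-9) = -44.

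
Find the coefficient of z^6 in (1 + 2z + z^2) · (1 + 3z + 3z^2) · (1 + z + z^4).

(1 + 2z + z^2) has coefficients 1,2,1 for degrees 0…2.
(1 + 3z + 3z^2) has coefficients 1,3,3,0,0,0,0 for degrees 0…6.
Finally multiplying by (1 + z + z^4), the product of all factors after the first has coefficients 1,4,6,3,1,3,3 for degrees 0…6.
[z^6] = 1·3 + 2·3 + 1·1 = 10.

10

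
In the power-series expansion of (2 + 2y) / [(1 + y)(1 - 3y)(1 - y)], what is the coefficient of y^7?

Partial fractions give a closed form: a_n = (3)·3^n + (-1)·1^n.
At n = 7: a_7 = 6560.

6560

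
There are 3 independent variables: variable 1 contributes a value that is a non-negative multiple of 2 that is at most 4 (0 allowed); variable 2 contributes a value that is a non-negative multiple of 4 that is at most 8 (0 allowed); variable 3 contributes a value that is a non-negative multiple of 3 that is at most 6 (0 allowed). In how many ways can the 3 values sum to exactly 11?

2

The generating function for the choices is (1 + z^2 + z^4)·(1 + z^4 + z^8)·(1 + z^3 + z^6); the count is [z^11].
(1 + z^2 + z^4) has coefficients 1,0,1,0,1 for degrees 0…4.
(1 + z^4 + z^8) has coefficients 1,0,0,0,1,0,0,0,1,0,0,0 for degrees 0…11.
Finally multiplying by (1 + z^3 + z^6), the product of all factors after the first has coefficients 1,0,0,1,1,0,1,1,1,0,1,1 for degrees 0…11.
[z^11] = 1·1 + 1·0 + 1·1 = 2.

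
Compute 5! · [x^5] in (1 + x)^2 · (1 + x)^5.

The EGF product rule gives c_5 = Σ_{k_1+k_2=5} C(5; k_1,k_2) · ∏ g_i(k_i), where (1+x)^2 gives the falling factorial (2)_k; (1+x)^5 gives the falling factorial (5)_k.
g_1(k) for k = 0…5: 1, 2, 2, 0, 0, 0.
g_2(k) for k = 0…5: 1, 5, 20, 60, 120, 120.
c_5 = Σ_k C(5,k)·g_1(k)·g_2(5−k) = 1·1·120 + 5·2·120 + 10·2·60 = 120 + 1200 + 1200 = 2520.

2520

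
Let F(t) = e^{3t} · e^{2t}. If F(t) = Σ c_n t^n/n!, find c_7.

The EGF product rule gives c_7 = Σ_{k_1+k_2=7} C(7; k_1,k_2) · ∏ g_i(k_i), where e^{3t} gives (3)^k; e^{2t} gives (2)^k.
g_1(k) for k = 0…7: 1, 3, 9, 27, 81, 243, 729, 2187.
g_2(k) for k = 0…7: 1, 2, 4, 8, 16, 32, 64, 128.
c_7 = Σ_k C(7,k)·g_1(k)·g_2(7−k) = 1·1·128 + 7·3·64 + 21·9·32 + 35·27·16 + 35·81·8 + 21·243·4 + 7·729·2 + 1·2187·1 = 128 + 1344 + 6048 + 15120 + 22680 + 20412 + 10206 + 2187 = 78125.

78125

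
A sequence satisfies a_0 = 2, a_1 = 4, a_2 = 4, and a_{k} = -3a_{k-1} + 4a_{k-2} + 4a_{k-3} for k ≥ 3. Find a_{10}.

The ordinary generating function has denominator 1 + 3q - 4q^2 - 4q^3.
Iterating the recurrence: a_0,…,a_{10} = 2, 4, 4, 12, -4, 76, -196, 876, -3108, 12044, -45060.

-45060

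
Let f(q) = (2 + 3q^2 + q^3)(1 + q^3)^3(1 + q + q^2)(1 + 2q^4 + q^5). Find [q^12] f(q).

(2 + 3q^2 + q^3) has coefficients 2,0,3,1 for degrees 0…3.
(1 + q^3)^3 has coefficients 1,0,0,3,0,0,3,0,0,1,0,0,0 for degrees 0…12.
Multiplying by (1 + q + q^2) gives running coefficients 1,1,1,3,3,3,3,3,3,1,1,1,0 for degrees 0…12.
Finally multiplying by (1 + 2q^4 + q^5), the product of all factors after the first has coefficients 1,1,1,3,5,6,6,10,12,10,10,10,9 for degrees 0…12.
[q^12] = 2·9 + 3·10 + 1·10 = 58.

58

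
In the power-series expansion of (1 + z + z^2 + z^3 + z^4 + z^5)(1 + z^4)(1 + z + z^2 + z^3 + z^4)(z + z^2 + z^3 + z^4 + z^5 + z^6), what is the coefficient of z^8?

(1 + z + z^2 + z^3 + z^4 + z^5) has coefficients 1,1,1,1,1,1 for degrees 0…5.
(1 + z^4) has coefficients 1,0,0,0,1,0,0,0,0 for degrees 0…8.
Multiplying by (1 + z + z^2 + z^3 + z^4) gives running coefficients 1,1,1,1,2,1,1,1,1 for degrees 0…8.
Finally multiplying by (z + z^2 + z^3 + z^4 + z^5 + z^6), the product of all factors after the first has coefficients 0,1,2,3,4,6,7,7,7 for degrees 0…8.
[z^8] = 1·7 + 1·7 + 1·7 + 1·6 + 1·4 + 1·3 = 34.

34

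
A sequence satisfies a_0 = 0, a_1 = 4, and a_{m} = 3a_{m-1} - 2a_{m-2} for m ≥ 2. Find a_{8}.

The ordinary generating function has denominator 1 - 3t + 2t^2.
Iterating the recurrence: a_0,…,a_{8} = 0, 4, 12, 28, 60, 124, 252, 508, 1020.

1020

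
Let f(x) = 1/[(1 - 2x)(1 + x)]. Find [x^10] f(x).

The denominator gives the recurrence a_n = a_(n−1) + 2a_(n−2) for n ≥ 2; the numerator fixes a_0 = 1, a_1 = 1.
Iterating: 1, 1, 3, 5, 11, 21, 43, 85, 171, 341, 683, so a_10 = 683.

683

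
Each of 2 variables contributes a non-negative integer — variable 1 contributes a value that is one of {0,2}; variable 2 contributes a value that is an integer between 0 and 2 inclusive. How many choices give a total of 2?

The generating function for the choices is (1 + y^2)·(1 + y + y^2); the count is [y^2].
(1 + y^2) has coefficients 1,0,1 for degrees 0…2.
(1 + y + y^2) has coefficients 1,1,1 for degrees 0…2.
[y^2] = 1·1 + 1·1 = 2.

2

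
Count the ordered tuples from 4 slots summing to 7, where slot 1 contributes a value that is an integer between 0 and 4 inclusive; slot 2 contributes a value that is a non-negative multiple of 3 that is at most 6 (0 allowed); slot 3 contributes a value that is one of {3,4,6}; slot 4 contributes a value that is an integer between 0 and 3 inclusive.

The generating function for the choices is (1 + y + y² + y³ + y⁴)·(1 + y³ + y⁶)·(y³ + y⁴ + y⁶)·(1 + y + y² + y³); the count is [y⁷].
(1 + y + y² + y³ + y⁴) has coefficients 1,1,1,1,1 for degrees 0…4.
(1 + y³ + y⁶) has coefficients 1,0,0,1,0,0,1,0 for degrees 0…7.
Multiplying by (y³ + y⁴ + y⁶) gives running coefficients 0,0,0,1,1,0,2,1 for degrees 0…7.
Finally multiplying by (1 + y + y² + y³), the product of all factors after the first has coefficients 0,0,0,1,2,2,4,4 for degrees 0…7.
[y⁷] = 1·4 + 1·4 + 1·2 + 1·2 + 1·1 = 13.

13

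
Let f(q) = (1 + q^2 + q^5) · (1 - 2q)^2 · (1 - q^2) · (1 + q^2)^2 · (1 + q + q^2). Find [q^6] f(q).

3

(1 + q^2 + q^5) has coefficients 1,0,1,0,0,1 for degrees 0…5.
(1 - 2q)^2 has coefficients 1,-4,4,0,0,0,0 for degrees 0…6.
Multiplying by (1 - q^2) gives running coefficients 1,-4,3,4,-4,0,0 for degrees 0…6.
Multiplying by (1 + q^2)^2 gives running coefficients 1,-4,5,-4,3,4,-5 for degrees 0…6.
Finally multiplying by (1 + q + q^2), the product of all factors after the first has coefficients 1,-3,2,-3,4,3,2 for degrees 0…6.
[q^6] = 1·2 + 1·4 + 1·(-3) = 3.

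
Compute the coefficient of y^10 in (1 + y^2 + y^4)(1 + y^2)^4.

5

(1 + y^2 + y^4) has coefficients 1,0,1,0,1 for degrees 0…4.
(1 + y^2)^4 has coefficients 1,0,4,0,6,0,4,0,1,0,0 for degrees 0…10.
[y^10] = 1·0 + 1·1 + 1·4 = 5.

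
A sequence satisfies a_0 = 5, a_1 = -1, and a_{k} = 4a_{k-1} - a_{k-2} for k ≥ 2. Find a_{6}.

The ordinary generating function has denominator 1 - 4q + q^2.
Iterating the recurrence: a_0,…,a_{6} = 5, -1, -9, -35, -131, -489, -1825.

-1825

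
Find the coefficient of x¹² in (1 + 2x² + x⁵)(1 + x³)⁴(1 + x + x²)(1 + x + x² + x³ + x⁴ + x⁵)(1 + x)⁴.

1621

(1 + 2x² + x⁵) has coefficients 1,0,2,0,0,1 for degrees 0…5.
(1 + x³)⁴ has coefficients 1,0,0,4,0,0,6,0,0,4,0,0,1 for degrees 0…12.
Multiplying by (1 + x + x²) gives running coefficients 1,1,1,4,4,4,6,6,6,4,4,4,1 for degrees 0…12.
Multiplying by (1 + x + x² + x³ + x⁴ + x⁵) gives running coefficients 1,2,3,7,11,15,20,25,30,30,30,30,25 for degrees 0…12.
Finally multiplying by (1 + x)⁴, the product of all factors after the first has coefficients 1,6,17,35,66,115,177,246,321,395,450,475,475 for degrees 0…12.
[x¹²] = 1·475 + 2·450 + 1·246 = 1621.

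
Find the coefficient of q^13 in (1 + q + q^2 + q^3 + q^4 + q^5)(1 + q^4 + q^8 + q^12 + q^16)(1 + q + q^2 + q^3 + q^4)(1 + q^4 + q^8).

(1 + q + q^2 + q^3 + q^4 + q^5) has coefficients 1,1,1,1,1,1 for degrees 0…5.
(1 + q^4 + q^8 + q^12 + q^16) has coefficients 1,0,0,0,1,0,0,0,1,0,0,0,1,0 for degrees 0…13.
Multiplying by (1 + q + q^2 + q^3 + q^4) gives running coefficients 1,1,1,1,2,1,1,1,2,1,1,1,2,1 for degrees 0…13.
Finally multiplying by (1 + q^4 + q^8), the product of all factors after the first has coefficients 1,1,1,1,3,2,2,2,5,3,3,3,6,3 for degrees 0…13.
[q^13] = 1·3 + 1·6 + 1·3 + 1·3 + 1·3 + 1·5 = 23.

23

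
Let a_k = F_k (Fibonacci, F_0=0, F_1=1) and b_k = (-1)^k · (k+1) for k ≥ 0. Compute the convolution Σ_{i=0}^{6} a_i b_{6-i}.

This is [x^6] in the product of the two ordinary generating functions.
Σ = 0·7 + 1·(-6) + 1·5 + 2·(-4) + 3·3 + 5·(-2) + 8·1 = -2.

-2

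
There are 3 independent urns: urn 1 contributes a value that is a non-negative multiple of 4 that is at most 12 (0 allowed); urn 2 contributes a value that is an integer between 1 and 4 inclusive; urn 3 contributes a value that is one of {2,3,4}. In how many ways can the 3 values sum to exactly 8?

The generating function for the choices is (1 + y⁴ + y⁸ + y¹²)·(y + y² + y³ + y⁴)·(y² + y³ + y⁴); the count is [y⁸].
(1 + y⁴ + y⁸ + y¹²) has coefficients 1,0,0,0,1,0,0,0,1 for degrees 0…8.
(y + y² + y³ + y⁴) has coefficients 0,1,1,1,1,0,0,0,0 for degrees 0…8.
Finally multiplying by (y² + y³ + y⁴), the product of all factors after the first has coefficients 0,0,0,1,2,3,3,2,1 for degrees 0…8.
[y⁸] = 1·1 + 1·2 + 1·0 = 3.

3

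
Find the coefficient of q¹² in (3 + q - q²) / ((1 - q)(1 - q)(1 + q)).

21

The denominator gives the recurrence a_n = a_(n−1) + a_(n−2) − a_(n−3) for n ≥ 3; the numerator fixes a_0 = 3, a_1 = 4, a_2 = 6.
Iterating: 3, 4, 6, 7, 9, 10, 12, 13, 15, 16, 18, 19, 21, so a_12 = 21.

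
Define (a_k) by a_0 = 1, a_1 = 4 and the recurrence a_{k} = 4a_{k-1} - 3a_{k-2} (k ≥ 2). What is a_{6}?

1093

The ordinary generating function has denominator 1 - 4y + 3y^2.
Iterating the recurrence: a_0,…,a_{6} = 1, 4, 13, 40, 121, 364, 1093.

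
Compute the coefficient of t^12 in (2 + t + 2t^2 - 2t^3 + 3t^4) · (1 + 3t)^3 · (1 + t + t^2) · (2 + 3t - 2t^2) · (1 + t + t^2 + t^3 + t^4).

462

(2 + t + 2t^2 - 2t^3 + 3t^4) has coefficients 2,1,2,-2,3 for degrees 0…4.
(1 + 3t)^3 has coefficients 1,9,27,27,0,0,0,0,0,0,0,0,0 for degrees 0…12.
Multiplying by (1 + t + t^2) gives running coefficients 1,10,37,63,54,27,0,0,0,0,0,0,0 for degrees 0…12.
Multiplying by (2 + 3t - 2t^2) gives running coefficients 2,23,102,217,223,90,-27,-54,0,0,0,0,0 for degrees 0…12.
Finally multiplying by (1 + t + t^2 + t^3 + t^4), the product of all factors after the first has coefficients 2,25,127,344,567,655,605,449,232,9,-81,-54,0 for degrees 0…12.
[t^12] = 2·0 + 1·(-54) + 2·(-81) − 2·9 + 3·232 = 462.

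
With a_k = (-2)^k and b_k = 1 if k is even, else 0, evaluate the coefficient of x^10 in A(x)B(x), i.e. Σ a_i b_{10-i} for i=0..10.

This is [x^10] in the product of the two ordinary generating functions.
Σ = 1·1 − 2·0 + 4·1 − 8·0 + 16·1 − 32·0 + 64·1 − 128·0 + 256·1 − 512·0 + 1024·1 = 1365.

1365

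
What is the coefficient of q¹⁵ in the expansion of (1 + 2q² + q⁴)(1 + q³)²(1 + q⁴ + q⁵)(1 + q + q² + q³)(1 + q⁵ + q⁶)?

49

(1 + 2q² + q⁴) has coefficients 1,0,2,0,1 for degrees 0…4.
(1 + q³)² has coefficients 1,0,0,2,0,0,1,0,0,0,0,0,0,0,0,0 for degrees 0…15.
Multiplying by (1 + q⁴ + q⁵) gives running coefficients 1,0,0,2,1,1,1,2,2,0,1,1,0,0,0,0 for degrees 0…15.
Multiplying by (1 + q + q² + q³) gives running coefficients 1,1,1,3,3,4,5,5,6,5,5,4,2,2,1,0 for degrees 0…15.
Finally multiplying by (1 + q⁵ + q⁶), the product of all factors after the first has coefficients 1,1,1,3,3,5,7,7,10,11,12,13,12,13,12,10 for degrees 0…15.
[q¹⁵] = 1·10 + 2·13 + 1·13 = 49.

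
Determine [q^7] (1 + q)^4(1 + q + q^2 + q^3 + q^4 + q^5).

11

(1 + q)^4 has coefficients 1,4,6,4,1 for degrees 0…4.
(1 + q + q^2 + q^3 + q^4 + q^5) has coefficients 1,1,1,1,1,1,0,0 for degrees 0…7.
[q^7] = 1·0 + 4·0 + 6·1 + 4·1 + 1·1 = 11.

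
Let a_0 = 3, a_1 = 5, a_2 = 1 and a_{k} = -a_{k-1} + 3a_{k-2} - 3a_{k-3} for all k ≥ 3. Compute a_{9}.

The ordinary generating function has denominator 1 + x - 3x^2 + 3x^3.
Iterating the recurrence: a_0,…,a_{9} = 3, 5, 1, 5, -17, 29, -95, 233, -605, 1589.

1589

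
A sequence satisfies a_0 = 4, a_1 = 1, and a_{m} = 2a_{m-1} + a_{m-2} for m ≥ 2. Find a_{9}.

2617

The ordinary generating function has denominator 1 - 2q - q^2.
Iterating the recurrence: a_0,…,a_{9} = 4, 1, 6, 13, 32, 77, 186, 449, 1084, 2617.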